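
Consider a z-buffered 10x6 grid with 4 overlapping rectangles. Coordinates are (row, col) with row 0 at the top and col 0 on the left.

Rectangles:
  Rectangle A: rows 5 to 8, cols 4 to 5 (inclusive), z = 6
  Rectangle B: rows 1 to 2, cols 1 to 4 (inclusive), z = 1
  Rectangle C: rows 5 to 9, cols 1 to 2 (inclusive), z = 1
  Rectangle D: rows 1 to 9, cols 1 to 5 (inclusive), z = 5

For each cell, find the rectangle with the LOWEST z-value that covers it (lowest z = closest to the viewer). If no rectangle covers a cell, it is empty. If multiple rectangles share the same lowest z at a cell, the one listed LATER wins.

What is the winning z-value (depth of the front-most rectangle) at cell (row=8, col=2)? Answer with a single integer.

Answer: 1

Derivation:
Check cell (8,2):
  A: rows 5-8 cols 4-5 -> outside (col miss)
  B: rows 1-2 cols 1-4 -> outside (row miss)
  C: rows 5-9 cols 1-2 z=1 -> covers; best now C (z=1)
  D: rows 1-9 cols 1-5 z=5 -> covers; best now C (z=1)
Winner: C at z=1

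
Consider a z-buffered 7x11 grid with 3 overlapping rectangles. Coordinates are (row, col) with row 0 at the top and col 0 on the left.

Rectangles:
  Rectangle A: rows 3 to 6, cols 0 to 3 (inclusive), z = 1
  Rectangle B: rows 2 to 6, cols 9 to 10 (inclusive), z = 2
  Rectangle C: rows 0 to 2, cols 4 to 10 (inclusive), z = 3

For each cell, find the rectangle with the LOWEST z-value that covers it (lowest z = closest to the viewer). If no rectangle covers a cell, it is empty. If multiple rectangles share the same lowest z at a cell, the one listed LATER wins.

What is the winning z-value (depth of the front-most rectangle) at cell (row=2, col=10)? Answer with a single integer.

Check cell (2,10):
  A: rows 3-6 cols 0-3 -> outside (row miss)
  B: rows 2-6 cols 9-10 z=2 -> covers; best now B (z=2)
  C: rows 0-2 cols 4-10 z=3 -> covers; best now B (z=2)
Winner: B at z=2

Answer: 2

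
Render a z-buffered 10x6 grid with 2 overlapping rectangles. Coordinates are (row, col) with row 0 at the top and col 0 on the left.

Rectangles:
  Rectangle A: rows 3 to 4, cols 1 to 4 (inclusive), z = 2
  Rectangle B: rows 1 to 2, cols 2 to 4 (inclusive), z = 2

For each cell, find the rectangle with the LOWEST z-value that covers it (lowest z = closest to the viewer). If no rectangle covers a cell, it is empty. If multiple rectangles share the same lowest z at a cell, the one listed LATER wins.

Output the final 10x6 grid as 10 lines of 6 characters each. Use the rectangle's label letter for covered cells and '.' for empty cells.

......
..BBB.
..BBB.
.AAAA.
.AAAA.
......
......
......
......
......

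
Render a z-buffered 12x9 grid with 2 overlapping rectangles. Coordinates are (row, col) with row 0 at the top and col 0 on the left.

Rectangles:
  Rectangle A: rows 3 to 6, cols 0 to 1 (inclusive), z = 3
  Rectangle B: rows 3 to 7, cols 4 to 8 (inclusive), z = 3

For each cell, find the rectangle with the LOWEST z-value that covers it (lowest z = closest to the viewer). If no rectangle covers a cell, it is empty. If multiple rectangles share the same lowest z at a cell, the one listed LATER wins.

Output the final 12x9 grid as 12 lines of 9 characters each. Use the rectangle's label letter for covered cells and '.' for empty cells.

.........
.........
.........
AA..BBBBB
AA..BBBBB
AA..BBBBB
AA..BBBBB
....BBBBB
.........
.........
.........
.........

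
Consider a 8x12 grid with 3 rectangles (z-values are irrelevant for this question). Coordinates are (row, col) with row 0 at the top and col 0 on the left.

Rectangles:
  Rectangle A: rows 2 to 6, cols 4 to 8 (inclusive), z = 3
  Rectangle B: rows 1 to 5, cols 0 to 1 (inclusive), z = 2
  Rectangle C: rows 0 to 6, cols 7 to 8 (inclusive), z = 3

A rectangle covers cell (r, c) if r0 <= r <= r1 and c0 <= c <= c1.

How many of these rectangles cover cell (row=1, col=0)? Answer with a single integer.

Check cell (1,0):
  A: rows 2-6 cols 4-8 -> outside (row miss)
  B: rows 1-5 cols 0-1 -> covers
  C: rows 0-6 cols 7-8 -> outside (col miss)
Count covering = 1

Answer: 1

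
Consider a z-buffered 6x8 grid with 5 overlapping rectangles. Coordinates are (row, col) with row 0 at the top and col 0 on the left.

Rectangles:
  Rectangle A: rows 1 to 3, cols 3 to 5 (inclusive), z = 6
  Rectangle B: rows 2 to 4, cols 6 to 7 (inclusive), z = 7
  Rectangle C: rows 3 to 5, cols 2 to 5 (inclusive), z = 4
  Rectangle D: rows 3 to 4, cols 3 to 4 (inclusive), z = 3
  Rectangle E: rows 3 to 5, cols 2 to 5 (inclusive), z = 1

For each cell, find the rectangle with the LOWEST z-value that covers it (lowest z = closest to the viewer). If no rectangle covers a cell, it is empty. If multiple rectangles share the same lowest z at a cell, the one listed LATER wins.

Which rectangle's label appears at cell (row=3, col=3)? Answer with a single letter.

Answer: E

Derivation:
Check cell (3,3):
  A: rows 1-3 cols 3-5 z=6 -> covers; best now A (z=6)
  B: rows 2-4 cols 6-7 -> outside (col miss)
  C: rows 3-5 cols 2-5 z=4 -> covers; best now C (z=4)
  D: rows 3-4 cols 3-4 z=3 -> covers; best now D (z=3)
  E: rows 3-5 cols 2-5 z=1 -> covers; best now E (z=1)
Winner: E at z=1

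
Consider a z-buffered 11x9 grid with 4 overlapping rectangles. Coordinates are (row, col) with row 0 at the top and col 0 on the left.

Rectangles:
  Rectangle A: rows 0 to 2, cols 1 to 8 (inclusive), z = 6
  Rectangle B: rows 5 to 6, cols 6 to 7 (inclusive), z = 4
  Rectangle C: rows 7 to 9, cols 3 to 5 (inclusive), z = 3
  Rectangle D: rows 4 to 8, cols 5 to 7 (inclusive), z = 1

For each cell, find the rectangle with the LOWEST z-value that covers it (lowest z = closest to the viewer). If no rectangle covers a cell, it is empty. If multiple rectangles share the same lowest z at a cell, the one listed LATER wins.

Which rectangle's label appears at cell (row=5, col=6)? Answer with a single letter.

Answer: D

Derivation:
Check cell (5,6):
  A: rows 0-2 cols 1-8 -> outside (row miss)
  B: rows 5-6 cols 6-7 z=4 -> covers; best now B (z=4)
  C: rows 7-9 cols 3-5 -> outside (row miss)
  D: rows 4-8 cols 5-7 z=1 -> covers; best now D (z=1)
Winner: D at z=1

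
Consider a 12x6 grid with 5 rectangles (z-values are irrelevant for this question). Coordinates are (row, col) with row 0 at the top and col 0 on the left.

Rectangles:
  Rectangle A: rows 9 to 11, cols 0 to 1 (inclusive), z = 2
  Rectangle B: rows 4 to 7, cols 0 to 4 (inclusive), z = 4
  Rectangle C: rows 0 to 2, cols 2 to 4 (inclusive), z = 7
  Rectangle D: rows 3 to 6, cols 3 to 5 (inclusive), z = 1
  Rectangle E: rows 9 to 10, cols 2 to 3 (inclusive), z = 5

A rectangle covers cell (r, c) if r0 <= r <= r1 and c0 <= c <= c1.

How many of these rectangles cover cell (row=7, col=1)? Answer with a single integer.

Answer: 1

Derivation:
Check cell (7,1):
  A: rows 9-11 cols 0-1 -> outside (row miss)
  B: rows 4-7 cols 0-4 -> covers
  C: rows 0-2 cols 2-4 -> outside (row miss)
  D: rows 3-6 cols 3-5 -> outside (row miss)
  E: rows 9-10 cols 2-3 -> outside (row miss)
Count covering = 1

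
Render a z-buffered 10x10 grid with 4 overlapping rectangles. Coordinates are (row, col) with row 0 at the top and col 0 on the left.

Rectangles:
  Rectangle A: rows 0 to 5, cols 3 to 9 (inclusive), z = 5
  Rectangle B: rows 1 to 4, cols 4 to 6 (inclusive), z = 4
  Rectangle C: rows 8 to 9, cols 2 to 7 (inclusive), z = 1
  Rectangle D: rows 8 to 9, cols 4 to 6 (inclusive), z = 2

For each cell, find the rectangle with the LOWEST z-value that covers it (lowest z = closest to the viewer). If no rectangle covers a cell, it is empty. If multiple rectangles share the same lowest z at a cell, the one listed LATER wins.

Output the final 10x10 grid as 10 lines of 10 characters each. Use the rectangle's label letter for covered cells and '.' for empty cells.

...AAAAAAA
...ABBBAAA
...ABBBAAA
...ABBBAAA
...ABBBAAA
...AAAAAAA
..........
..........
..CCCCCC..
..CCCCCC..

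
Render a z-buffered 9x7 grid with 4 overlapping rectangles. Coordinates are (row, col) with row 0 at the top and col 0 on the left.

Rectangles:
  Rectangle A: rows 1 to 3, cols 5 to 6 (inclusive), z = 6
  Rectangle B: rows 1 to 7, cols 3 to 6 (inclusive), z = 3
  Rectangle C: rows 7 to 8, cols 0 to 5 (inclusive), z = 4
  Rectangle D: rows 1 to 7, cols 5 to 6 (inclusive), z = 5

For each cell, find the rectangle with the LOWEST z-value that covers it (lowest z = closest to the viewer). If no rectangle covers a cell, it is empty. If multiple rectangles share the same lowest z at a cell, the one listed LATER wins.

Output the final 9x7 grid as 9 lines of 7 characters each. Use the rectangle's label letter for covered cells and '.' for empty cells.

.......
...BBBB
...BBBB
...BBBB
...BBBB
...BBBB
...BBBB
CCCBBBB
CCCCCC.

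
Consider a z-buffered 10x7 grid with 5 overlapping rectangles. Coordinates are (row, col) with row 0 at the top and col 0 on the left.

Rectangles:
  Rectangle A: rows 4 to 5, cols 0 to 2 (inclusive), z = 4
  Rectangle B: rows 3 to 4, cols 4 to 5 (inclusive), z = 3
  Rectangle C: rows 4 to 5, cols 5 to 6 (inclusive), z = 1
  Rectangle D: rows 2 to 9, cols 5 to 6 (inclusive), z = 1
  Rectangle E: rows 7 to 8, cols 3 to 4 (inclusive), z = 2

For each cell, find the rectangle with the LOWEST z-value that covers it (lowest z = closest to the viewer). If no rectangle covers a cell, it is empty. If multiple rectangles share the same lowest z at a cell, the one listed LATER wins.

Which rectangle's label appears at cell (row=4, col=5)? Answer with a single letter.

Check cell (4,5):
  A: rows 4-5 cols 0-2 -> outside (col miss)
  B: rows 3-4 cols 4-5 z=3 -> covers; best now B (z=3)
  C: rows 4-5 cols 5-6 z=1 -> covers; best now C (z=1)
  D: rows 2-9 cols 5-6 z=1 -> covers; best now D (z=1)
  E: rows 7-8 cols 3-4 -> outside (row miss)
Winner: D at z=1

Answer: D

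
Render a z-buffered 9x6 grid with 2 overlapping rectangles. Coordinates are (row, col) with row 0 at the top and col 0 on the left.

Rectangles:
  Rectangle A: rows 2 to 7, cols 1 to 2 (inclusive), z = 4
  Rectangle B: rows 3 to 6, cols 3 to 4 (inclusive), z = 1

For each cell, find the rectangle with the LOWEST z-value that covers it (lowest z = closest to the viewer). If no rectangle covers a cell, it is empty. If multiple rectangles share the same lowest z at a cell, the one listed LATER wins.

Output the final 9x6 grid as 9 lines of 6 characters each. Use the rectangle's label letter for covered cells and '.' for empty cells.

......
......
.AA...
.AABB.
.AABB.
.AABB.
.AABB.
.AA...
......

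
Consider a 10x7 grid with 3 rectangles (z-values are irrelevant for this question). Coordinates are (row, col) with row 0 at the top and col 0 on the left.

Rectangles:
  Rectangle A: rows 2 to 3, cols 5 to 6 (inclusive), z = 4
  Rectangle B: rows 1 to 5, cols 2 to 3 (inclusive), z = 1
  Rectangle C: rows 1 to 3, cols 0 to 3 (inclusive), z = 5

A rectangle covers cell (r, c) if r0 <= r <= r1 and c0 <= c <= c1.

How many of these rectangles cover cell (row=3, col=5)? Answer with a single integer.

Answer: 1

Derivation:
Check cell (3,5):
  A: rows 2-3 cols 5-6 -> covers
  B: rows 1-5 cols 2-3 -> outside (col miss)
  C: rows 1-3 cols 0-3 -> outside (col miss)
Count covering = 1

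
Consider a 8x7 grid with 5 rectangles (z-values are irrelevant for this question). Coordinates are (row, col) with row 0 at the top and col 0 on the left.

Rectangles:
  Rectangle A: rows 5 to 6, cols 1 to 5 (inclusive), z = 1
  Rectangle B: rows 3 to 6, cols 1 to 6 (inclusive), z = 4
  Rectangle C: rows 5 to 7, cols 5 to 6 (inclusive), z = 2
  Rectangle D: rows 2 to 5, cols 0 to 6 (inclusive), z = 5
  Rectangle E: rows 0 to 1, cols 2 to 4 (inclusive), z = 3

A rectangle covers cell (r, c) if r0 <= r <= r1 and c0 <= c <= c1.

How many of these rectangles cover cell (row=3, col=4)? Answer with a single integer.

Answer: 2

Derivation:
Check cell (3,4):
  A: rows 5-6 cols 1-5 -> outside (row miss)
  B: rows 3-6 cols 1-6 -> covers
  C: rows 5-7 cols 5-6 -> outside (row miss)
  D: rows 2-5 cols 0-6 -> covers
  E: rows 0-1 cols 2-4 -> outside (row miss)
Count covering = 2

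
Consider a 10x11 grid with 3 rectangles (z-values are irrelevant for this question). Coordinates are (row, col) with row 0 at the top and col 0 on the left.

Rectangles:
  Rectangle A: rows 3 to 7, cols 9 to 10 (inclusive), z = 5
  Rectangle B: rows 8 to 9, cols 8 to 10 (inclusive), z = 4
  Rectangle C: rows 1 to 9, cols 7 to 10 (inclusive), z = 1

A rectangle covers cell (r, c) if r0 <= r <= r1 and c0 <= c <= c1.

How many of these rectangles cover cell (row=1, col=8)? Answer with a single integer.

Check cell (1,8):
  A: rows 3-7 cols 9-10 -> outside (row miss)
  B: rows 8-9 cols 8-10 -> outside (row miss)
  C: rows 1-9 cols 7-10 -> covers
Count covering = 1

Answer: 1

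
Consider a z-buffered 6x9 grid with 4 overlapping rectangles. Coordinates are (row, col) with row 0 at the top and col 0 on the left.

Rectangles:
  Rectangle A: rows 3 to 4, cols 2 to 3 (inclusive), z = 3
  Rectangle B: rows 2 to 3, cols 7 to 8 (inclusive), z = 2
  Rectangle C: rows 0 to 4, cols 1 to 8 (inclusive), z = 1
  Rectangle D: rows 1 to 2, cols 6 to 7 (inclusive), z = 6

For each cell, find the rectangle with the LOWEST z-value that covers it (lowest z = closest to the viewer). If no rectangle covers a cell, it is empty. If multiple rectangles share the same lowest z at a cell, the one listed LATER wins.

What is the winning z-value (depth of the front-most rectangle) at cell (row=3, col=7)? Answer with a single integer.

Check cell (3,7):
  A: rows 3-4 cols 2-3 -> outside (col miss)
  B: rows 2-3 cols 7-8 z=2 -> covers; best now B (z=2)
  C: rows 0-4 cols 1-8 z=1 -> covers; best now C (z=1)
  D: rows 1-2 cols 6-7 -> outside (row miss)
Winner: C at z=1

Answer: 1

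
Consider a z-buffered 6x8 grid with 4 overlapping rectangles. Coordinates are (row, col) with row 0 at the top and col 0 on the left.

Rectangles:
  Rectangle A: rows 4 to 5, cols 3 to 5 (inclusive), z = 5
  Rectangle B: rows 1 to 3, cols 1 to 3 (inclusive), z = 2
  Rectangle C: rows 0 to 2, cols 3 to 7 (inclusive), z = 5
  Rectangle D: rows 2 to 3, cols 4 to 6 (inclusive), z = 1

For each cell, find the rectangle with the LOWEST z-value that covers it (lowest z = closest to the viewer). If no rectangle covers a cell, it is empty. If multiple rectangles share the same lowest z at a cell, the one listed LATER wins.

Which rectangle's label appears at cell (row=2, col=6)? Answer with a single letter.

Answer: D

Derivation:
Check cell (2,6):
  A: rows 4-5 cols 3-5 -> outside (row miss)
  B: rows 1-3 cols 1-3 -> outside (col miss)
  C: rows 0-2 cols 3-7 z=5 -> covers; best now C (z=5)
  D: rows 2-3 cols 4-6 z=1 -> covers; best now D (z=1)
Winner: D at z=1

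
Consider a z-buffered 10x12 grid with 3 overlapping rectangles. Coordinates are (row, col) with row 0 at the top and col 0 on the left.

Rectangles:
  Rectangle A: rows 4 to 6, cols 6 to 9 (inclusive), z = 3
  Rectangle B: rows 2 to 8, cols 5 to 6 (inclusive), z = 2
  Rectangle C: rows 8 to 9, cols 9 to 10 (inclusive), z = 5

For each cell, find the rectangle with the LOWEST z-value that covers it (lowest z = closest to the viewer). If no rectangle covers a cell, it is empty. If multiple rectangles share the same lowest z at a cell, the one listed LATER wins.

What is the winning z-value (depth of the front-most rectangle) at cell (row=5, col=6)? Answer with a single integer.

Answer: 2

Derivation:
Check cell (5,6):
  A: rows 4-6 cols 6-9 z=3 -> covers; best now A (z=3)
  B: rows 2-8 cols 5-6 z=2 -> covers; best now B (z=2)
  C: rows 8-9 cols 9-10 -> outside (row miss)
Winner: B at z=2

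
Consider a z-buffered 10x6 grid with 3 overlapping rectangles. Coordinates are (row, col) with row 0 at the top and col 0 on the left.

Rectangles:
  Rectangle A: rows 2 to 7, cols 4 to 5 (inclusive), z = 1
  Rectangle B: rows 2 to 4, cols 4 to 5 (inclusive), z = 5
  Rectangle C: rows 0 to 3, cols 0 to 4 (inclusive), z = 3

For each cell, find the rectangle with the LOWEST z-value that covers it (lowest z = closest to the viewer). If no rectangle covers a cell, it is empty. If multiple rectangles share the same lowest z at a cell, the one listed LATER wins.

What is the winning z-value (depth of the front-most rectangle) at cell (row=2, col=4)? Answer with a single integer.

Check cell (2,4):
  A: rows 2-7 cols 4-5 z=1 -> covers; best now A (z=1)
  B: rows 2-4 cols 4-5 z=5 -> covers; best now A (z=1)
  C: rows 0-3 cols 0-4 z=3 -> covers; best now A (z=1)
Winner: A at z=1

Answer: 1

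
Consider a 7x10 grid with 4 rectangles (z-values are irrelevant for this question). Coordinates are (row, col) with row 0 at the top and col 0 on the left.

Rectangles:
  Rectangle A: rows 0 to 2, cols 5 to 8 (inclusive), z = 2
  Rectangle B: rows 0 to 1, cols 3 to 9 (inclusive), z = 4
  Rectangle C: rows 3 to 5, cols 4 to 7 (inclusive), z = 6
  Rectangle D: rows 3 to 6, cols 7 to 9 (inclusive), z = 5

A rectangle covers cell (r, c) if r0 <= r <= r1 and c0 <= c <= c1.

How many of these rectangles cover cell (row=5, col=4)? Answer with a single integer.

Check cell (5,4):
  A: rows 0-2 cols 5-8 -> outside (row miss)
  B: rows 0-1 cols 3-9 -> outside (row miss)
  C: rows 3-5 cols 4-7 -> covers
  D: rows 3-6 cols 7-9 -> outside (col miss)
Count covering = 1

Answer: 1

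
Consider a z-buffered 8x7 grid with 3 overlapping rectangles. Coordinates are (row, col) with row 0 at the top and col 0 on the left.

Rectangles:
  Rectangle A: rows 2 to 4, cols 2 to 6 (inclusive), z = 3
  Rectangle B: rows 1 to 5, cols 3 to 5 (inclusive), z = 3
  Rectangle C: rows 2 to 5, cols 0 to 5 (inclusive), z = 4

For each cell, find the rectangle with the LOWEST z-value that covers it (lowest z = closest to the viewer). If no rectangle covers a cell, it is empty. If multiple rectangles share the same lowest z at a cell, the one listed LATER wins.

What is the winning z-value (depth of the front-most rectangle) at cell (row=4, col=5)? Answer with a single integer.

Check cell (4,5):
  A: rows 2-4 cols 2-6 z=3 -> covers; best now A (z=3)
  B: rows 1-5 cols 3-5 z=3 -> covers; best now B (z=3)
  C: rows 2-5 cols 0-5 z=4 -> covers; best now B (z=3)
Winner: B at z=3

Answer: 3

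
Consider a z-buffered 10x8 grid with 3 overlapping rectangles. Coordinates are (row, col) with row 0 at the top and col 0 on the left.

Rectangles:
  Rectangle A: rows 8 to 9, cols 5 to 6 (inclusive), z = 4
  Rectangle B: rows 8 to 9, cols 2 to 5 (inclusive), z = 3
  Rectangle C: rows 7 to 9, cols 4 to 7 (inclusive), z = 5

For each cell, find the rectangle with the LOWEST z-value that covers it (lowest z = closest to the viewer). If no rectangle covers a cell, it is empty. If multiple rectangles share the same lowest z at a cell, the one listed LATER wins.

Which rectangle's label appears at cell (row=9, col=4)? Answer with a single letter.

Check cell (9,4):
  A: rows 8-9 cols 5-6 -> outside (col miss)
  B: rows 8-9 cols 2-5 z=3 -> covers; best now B (z=3)
  C: rows 7-9 cols 4-7 z=5 -> covers; best now B (z=3)
Winner: B at z=3

Answer: B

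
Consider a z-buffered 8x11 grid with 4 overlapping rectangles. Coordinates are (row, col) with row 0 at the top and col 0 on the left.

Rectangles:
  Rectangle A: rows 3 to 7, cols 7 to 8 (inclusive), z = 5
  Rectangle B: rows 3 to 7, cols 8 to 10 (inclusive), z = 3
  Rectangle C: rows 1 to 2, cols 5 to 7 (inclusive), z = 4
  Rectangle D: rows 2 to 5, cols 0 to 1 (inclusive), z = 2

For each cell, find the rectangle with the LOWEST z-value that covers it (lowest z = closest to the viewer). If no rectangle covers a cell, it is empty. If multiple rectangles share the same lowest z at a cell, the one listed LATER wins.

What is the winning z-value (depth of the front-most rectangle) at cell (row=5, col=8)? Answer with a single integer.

Check cell (5,8):
  A: rows 3-7 cols 7-8 z=5 -> covers; best now A (z=5)
  B: rows 3-7 cols 8-10 z=3 -> covers; best now B (z=3)
  C: rows 1-2 cols 5-7 -> outside (row miss)
  D: rows 2-5 cols 0-1 -> outside (col miss)
Winner: B at z=3

Answer: 3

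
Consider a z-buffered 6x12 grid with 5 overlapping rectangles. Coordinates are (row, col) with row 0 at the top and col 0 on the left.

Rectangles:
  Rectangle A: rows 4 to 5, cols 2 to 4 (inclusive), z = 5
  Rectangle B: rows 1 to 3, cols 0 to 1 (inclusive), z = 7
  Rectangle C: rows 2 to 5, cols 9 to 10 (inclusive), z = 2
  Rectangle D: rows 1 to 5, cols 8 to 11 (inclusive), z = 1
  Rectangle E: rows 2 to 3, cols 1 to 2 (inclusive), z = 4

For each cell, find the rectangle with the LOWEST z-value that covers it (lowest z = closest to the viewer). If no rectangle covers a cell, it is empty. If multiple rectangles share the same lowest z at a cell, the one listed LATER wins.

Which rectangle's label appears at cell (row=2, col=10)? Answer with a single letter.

Check cell (2,10):
  A: rows 4-5 cols 2-4 -> outside (row miss)
  B: rows 1-3 cols 0-1 -> outside (col miss)
  C: rows 2-5 cols 9-10 z=2 -> covers; best now C (z=2)
  D: rows 1-5 cols 8-11 z=1 -> covers; best now D (z=1)
  E: rows 2-3 cols 1-2 -> outside (col miss)
Winner: D at z=1

Answer: D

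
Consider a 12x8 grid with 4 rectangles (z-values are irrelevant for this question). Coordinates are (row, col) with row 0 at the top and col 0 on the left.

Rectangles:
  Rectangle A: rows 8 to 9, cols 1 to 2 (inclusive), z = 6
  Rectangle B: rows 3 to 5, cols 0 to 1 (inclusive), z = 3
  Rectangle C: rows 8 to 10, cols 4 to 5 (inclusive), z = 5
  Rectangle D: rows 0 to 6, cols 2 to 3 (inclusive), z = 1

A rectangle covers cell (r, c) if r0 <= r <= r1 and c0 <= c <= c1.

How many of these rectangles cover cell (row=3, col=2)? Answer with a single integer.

Check cell (3,2):
  A: rows 8-9 cols 1-2 -> outside (row miss)
  B: rows 3-5 cols 0-1 -> outside (col miss)
  C: rows 8-10 cols 4-5 -> outside (row miss)
  D: rows 0-6 cols 2-3 -> covers
Count covering = 1

Answer: 1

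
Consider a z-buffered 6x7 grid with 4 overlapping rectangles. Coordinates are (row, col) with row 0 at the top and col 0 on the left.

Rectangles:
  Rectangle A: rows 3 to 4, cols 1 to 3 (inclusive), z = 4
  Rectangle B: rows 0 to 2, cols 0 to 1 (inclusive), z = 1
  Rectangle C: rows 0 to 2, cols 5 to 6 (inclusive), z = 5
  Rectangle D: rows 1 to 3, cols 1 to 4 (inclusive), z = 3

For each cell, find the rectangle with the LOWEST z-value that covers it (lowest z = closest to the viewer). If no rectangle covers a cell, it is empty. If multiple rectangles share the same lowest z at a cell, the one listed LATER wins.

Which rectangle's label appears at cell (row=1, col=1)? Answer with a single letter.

Answer: B

Derivation:
Check cell (1,1):
  A: rows 3-4 cols 1-3 -> outside (row miss)
  B: rows 0-2 cols 0-1 z=1 -> covers; best now B (z=1)
  C: rows 0-2 cols 5-6 -> outside (col miss)
  D: rows 1-3 cols 1-4 z=3 -> covers; best now B (z=1)
Winner: B at z=1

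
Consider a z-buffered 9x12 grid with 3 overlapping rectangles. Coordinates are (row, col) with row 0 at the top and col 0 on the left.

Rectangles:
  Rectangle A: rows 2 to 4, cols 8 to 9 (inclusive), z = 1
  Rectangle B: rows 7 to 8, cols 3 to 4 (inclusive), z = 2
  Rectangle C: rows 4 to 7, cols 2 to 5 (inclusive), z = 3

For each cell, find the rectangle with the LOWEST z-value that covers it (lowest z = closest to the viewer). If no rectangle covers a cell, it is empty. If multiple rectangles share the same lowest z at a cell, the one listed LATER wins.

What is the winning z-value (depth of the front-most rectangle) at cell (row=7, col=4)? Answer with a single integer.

Answer: 2

Derivation:
Check cell (7,4):
  A: rows 2-4 cols 8-9 -> outside (row miss)
  B: rows 7-8 cols 3-4 z=2 -> covers; best now B (z=2)
  C: rows 4-7 cols 2-5 z=3 -> covers; best now B (z=2)
Winner: B at z=2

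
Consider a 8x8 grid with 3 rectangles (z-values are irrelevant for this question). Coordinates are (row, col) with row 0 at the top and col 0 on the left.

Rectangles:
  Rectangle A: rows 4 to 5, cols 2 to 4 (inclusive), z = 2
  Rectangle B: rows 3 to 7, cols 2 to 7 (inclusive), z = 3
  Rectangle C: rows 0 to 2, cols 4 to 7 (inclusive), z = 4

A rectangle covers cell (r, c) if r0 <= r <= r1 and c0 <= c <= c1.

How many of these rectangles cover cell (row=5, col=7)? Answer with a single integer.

Check cell (5,7):
  A: rows 4-5 cols 2-4 -> outside (col miss)
  B: rows 3-7 cols 2-7 -> covers
  C: rows 0-2 cols 4-7 -> outside (row miss)
Count covering = 1

Answer: 1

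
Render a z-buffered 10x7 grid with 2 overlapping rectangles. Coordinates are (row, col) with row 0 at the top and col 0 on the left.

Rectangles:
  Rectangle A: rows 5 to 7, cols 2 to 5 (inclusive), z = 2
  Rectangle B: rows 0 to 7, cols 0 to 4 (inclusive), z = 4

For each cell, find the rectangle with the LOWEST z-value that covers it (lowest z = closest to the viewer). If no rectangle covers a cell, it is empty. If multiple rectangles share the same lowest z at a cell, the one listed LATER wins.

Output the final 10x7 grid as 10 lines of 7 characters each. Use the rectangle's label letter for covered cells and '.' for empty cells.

BBBBB..
BBBBB..
BBBBB..
BBBBB..
BBBBB..
BBAAAA.
BBAAAA.
BBAAAA.
.......
.......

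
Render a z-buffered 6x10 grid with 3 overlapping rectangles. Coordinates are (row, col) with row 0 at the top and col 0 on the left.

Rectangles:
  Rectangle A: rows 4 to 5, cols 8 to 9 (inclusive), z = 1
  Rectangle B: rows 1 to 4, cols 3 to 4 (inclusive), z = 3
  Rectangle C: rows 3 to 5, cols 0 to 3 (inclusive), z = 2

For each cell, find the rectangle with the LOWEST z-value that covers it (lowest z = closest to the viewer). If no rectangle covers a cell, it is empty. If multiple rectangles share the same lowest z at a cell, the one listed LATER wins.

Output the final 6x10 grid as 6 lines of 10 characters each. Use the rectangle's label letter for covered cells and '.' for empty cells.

..........
...BB.....
...BB.....
CCCCB.....
CCCCB...AA
CCCC....AA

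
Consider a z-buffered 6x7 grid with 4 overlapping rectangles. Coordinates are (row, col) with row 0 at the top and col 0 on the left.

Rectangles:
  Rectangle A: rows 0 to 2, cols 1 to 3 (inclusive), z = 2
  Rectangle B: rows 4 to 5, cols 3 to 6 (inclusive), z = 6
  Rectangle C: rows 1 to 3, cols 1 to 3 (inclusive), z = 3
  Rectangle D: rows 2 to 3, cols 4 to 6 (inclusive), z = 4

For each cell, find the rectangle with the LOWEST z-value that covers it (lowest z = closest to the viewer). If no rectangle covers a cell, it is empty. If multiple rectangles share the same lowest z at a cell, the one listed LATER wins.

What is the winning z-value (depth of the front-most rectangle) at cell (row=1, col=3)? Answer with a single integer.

Check cell (1,3):
  A: rows 0-2 cols 1-3 z=2 -> covers; best now A (z=2)
  B: rows 4-5 cols 3-6 -> outside (row miss)
  C: rows 1-3 cols 1-3 z=3 -> covers; best now A (z=2)
  D: rows 2-3 cols 4-6 -> outside (row miss)
Winner: A at z=2

Answer: 2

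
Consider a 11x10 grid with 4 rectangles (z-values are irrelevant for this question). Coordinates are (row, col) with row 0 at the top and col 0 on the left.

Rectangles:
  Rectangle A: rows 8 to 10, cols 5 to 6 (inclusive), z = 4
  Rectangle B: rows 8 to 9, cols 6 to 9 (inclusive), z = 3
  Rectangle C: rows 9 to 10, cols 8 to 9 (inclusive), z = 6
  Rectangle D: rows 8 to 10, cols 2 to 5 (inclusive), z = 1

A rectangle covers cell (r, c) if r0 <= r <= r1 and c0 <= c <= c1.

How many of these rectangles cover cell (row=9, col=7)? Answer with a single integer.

Answer: 1

Derivation:
Check cell (9,7):
  A: rows 8-10 cols 5-6 -> outside (col miss)
  B: rows 8-9 cols 6-9 -> covers
  C: rows 9-10 cols 8-9 -> outside (col miss)
  D: rows 8-10 cols 2-5 -> outside (col miss)
Count covering = 1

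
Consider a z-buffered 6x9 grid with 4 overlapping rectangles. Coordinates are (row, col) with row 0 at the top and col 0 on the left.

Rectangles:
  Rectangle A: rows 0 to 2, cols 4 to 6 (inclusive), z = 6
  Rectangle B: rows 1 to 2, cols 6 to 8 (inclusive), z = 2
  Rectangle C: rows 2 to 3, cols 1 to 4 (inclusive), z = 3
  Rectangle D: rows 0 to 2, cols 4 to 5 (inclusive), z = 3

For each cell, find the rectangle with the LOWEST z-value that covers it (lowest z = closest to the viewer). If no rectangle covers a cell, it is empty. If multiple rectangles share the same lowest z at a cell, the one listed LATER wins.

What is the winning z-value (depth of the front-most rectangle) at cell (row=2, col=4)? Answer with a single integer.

Answer: 3

Derivation:
Check cell (2,4):
  A: rows 0-2 cols 4-6 z=6 -> covers; best now A (z=6)
  B: rows 1-2 cols 6-8 -> outside (col miss)
  C: rows 2-3 cols 1-4 z=3 -> covers; best now C (z=3)
  D: rows 0-2 cols 4-5 z=3 -> covers; best now D (z=3)
Winner: D at z=3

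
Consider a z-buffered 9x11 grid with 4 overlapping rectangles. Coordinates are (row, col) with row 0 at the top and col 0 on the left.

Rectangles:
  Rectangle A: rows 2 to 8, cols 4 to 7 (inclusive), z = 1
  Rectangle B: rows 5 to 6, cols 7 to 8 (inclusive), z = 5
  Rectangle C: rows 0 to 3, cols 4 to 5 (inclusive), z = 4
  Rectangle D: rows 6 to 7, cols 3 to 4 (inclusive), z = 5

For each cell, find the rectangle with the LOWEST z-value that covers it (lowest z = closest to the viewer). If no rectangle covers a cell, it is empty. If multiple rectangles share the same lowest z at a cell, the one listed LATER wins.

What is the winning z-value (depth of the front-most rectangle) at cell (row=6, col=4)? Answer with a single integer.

Check cell (6,4):
  A: rows 2-8 cols 4-7 z=1 -> covers; best now A (z=1)
  B: rows 5-6 cols 7-8 -> outside (col miss)
  C: rows 0-3 cols 4-5 -> outside (row miss)
  D: rows 6-7 cols 3-4 z=5 -> covers; best now A (z=1)
Winner: A at z=1

Answer: 1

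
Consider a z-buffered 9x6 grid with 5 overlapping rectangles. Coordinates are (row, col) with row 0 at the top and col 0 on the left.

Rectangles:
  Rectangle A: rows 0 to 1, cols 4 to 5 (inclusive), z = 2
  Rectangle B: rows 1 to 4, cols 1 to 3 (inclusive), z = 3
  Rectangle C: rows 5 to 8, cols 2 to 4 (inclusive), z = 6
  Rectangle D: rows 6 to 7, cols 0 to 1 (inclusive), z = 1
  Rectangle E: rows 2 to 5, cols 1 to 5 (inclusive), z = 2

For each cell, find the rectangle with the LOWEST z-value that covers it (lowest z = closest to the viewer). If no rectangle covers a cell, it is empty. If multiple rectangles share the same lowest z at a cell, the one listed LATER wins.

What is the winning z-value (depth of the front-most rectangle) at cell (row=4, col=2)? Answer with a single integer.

Answer: 2

Derivation:
Check cell (4,2):
  A: rows 0-1 cols 4-5 -> outside (row miss)
  B: rows 1-4 cols 1-3 z=3 -> covers; best now B (z=3)
  C: rows 5-8 cols 2-4 -> outside (row miss)
  D: rows 6-7 cols 0-1 -> outside (row miss)
  E: rows 2-5 cols 1-5 z=2 -> covers; best now E (z=2)
Winner: E at z=2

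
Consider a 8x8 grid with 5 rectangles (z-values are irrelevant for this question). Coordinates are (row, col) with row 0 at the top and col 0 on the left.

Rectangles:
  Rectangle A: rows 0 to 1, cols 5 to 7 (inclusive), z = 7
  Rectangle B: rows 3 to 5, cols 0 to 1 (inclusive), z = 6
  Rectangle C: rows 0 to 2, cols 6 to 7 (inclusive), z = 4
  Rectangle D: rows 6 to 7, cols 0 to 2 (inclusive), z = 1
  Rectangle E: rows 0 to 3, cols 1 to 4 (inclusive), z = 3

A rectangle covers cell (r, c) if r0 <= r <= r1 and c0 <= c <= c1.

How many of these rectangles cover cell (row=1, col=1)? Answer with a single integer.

Answer: 1

Derivation:
Check cell (1,1):
  A: rows 0-1 cols 5-7 -> outside (col miss)
  B: rows 3-5 cols 0-1 -> outside (row miss)
  C: rows 0-2 cols 6-7 -> outside (col miss)
  D: rows 6-7 cols 0-2 -> outside (row miss)
  E: rows 0-3 cols 1-4 -> covers
Count covering = 1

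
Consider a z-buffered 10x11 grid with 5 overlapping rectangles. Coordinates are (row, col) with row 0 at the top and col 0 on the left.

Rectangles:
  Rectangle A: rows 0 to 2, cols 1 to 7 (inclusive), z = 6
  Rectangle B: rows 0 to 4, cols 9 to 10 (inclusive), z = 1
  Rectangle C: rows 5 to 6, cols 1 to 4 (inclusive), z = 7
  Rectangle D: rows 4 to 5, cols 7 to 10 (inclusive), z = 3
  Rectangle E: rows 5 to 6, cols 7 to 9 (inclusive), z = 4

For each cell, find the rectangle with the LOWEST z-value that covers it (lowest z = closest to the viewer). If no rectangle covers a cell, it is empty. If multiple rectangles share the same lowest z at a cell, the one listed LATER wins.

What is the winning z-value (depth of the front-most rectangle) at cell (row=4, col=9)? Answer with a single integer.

Answer: 1

Derivation:
Check cell (4,9):
  A: rows 0-2 cols 1-7 -> outside (row miss)
  B: rows 0-4 cols 9-10 z=1 -> covers; best now B (z=1)
  C: rows 5-6 cols 1-4 -> outside (row miss)
  D: rows 4-5 cols 7-10 z=3 -> covers; best now B (z=1)
  E: rows 5-6 cols 7-9 -> outside (row miss)
Winner: B at z=1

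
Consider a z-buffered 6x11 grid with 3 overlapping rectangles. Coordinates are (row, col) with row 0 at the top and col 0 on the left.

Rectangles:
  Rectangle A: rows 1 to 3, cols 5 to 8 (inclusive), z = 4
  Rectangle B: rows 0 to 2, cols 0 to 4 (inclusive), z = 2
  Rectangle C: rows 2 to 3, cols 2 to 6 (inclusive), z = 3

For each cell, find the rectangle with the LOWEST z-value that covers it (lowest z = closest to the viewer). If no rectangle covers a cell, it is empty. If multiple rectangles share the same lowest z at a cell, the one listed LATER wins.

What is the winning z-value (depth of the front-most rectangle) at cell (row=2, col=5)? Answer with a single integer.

Answer: 3

Derivation:
Check cell (2,5):
  A: rows 1-3 cols 5-8 z=4 -> covers; best now A (z=4)
  B: rows 0-2 cols 0-4 -> outside (col miss)
  C: rows 2-3 cols 2-6 z=3 -> covers; best now C (z=3)
Winner: C at z=3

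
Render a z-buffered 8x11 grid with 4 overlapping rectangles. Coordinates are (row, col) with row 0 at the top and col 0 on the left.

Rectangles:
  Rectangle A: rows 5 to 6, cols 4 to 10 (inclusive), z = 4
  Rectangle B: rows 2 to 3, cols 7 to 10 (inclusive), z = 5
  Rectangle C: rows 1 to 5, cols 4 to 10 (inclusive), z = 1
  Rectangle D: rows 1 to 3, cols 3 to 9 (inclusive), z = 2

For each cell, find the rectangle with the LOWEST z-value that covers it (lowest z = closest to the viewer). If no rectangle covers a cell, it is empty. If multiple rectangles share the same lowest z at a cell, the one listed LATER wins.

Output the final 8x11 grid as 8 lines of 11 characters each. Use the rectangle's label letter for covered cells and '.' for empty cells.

...........
...DCCCCCCC
...DCCCCCCC
...DCCCCCCC
....CCCCCCC
....CCCCCCC
....AAAAAAA
...........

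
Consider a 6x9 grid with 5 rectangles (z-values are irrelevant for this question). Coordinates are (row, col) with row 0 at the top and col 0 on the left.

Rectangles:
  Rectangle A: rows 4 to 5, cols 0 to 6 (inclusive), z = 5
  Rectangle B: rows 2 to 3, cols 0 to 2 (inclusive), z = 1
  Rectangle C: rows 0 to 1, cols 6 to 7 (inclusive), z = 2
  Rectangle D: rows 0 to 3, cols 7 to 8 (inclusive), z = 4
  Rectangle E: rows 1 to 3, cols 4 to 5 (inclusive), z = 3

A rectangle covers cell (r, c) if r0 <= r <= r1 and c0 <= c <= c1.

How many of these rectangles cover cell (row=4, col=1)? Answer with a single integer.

Check cell (4,1):
  A: rows 4-5 cols 0-6 -> covers
  B: rows 2-3 cols 0-2 -> outside (row miss)
  C: rows 0-1 cols 6-7 -> outside (row miss)
  D: rows 0-3 cols 7-8 -> outside (row miss)
  E: rows 1-3 cols 4-5 -> outside (row miss)
Count covering = 1

Answer: 1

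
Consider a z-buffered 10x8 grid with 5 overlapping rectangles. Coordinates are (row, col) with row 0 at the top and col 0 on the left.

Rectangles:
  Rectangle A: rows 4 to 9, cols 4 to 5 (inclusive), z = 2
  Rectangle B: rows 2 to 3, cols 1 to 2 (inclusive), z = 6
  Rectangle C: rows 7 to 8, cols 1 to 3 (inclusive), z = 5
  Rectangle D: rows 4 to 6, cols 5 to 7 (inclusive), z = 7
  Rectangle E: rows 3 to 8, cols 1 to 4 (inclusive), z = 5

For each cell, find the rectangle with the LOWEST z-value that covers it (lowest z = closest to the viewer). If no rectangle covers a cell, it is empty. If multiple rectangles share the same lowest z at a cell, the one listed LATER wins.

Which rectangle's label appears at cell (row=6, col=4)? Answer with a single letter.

Answer: A

Derivation:
Check cell (6,4):
  A: rows 4-9 cols 4-5 z=2 -> covers; best now A (z=2)
  B: rows 2-3 cols 1-2 -> outside (row miss)
  C: rows 7-8 cols 1-3 -> outside (row miss)
  D: rows 4-6 cols 5-7 -> outside (col miss)
  E: rows 3-8 cols 1-4 z=5 -> covers; best now A (z=2)
Winner: A at z=2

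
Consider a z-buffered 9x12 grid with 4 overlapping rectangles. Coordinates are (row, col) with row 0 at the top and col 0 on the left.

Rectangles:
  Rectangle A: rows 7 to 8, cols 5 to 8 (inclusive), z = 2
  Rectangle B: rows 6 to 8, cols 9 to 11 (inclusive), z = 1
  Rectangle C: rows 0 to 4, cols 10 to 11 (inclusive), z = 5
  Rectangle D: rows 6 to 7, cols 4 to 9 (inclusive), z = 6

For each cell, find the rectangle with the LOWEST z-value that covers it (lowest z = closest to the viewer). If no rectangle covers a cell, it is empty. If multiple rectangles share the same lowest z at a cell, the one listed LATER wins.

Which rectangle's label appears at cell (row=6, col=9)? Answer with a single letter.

Answer: B

Derivation:
Check cell (6,9):
  A: rows 7-8 cols 5-8 -> outside (row miss)
  B: rows 6-8 cols 9-11 z=1 -> covers; best now B (z=1)
  C: rows 0-4 cols 10-11 -> outside (row miss)
  D: rows 6-7 cols 4-9 z=6 -> covers; best now B (z=1)
Winner: B at z=1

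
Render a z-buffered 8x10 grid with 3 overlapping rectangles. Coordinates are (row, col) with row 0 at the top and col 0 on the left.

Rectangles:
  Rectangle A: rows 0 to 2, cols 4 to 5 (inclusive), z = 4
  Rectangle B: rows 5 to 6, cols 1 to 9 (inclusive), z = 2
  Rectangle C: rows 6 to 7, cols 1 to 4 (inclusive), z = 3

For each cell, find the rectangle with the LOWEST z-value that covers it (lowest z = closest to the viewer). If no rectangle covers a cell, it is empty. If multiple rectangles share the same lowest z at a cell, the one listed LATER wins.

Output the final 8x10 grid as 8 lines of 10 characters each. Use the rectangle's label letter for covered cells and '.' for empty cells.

....AA....
....AA....
....AA....
..........
..........
.BBBBBBBBB
.BBBBBBBBB
.CCCC.....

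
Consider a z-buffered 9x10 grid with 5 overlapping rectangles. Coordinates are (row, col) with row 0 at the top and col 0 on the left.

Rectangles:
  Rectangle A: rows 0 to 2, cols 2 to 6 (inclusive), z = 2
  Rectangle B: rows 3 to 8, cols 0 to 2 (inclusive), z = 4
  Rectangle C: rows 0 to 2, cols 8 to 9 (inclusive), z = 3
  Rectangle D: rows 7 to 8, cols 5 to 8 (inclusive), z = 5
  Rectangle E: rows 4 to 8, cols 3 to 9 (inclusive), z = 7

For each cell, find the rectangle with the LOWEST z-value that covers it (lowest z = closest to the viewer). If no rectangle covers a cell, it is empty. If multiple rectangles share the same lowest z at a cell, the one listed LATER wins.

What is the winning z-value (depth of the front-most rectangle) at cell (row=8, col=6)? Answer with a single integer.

Answer: 5

Derivation:
Check cell (8,6):
  A: rows 0-2 cols 2-6 -> outside (row miss)
  B: rows 3-8 cols 0-2 -> outside (col miss)
  C: rows 0-2 cols 8-9 -> outside (row miss)
  D: rows 7-8 cols 5-8 z=5 -> covers; best now D (z=5)
  E: rows 4-8 cols 3-9 z=7 -> covers; best now D (z=5)
Winner: D at z=5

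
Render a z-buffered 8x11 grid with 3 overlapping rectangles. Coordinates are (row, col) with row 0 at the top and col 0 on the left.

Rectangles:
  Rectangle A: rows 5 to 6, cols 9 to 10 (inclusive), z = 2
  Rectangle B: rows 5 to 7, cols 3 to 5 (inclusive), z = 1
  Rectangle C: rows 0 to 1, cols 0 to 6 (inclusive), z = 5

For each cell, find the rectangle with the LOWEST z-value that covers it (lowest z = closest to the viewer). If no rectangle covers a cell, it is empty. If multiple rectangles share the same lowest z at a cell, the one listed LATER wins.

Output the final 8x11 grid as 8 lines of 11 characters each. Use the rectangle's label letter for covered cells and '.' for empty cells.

CCCCCCC....
CCCCCCC....
...........
...........
...........
...BBB...AA
...BBB...AA
...BBB.....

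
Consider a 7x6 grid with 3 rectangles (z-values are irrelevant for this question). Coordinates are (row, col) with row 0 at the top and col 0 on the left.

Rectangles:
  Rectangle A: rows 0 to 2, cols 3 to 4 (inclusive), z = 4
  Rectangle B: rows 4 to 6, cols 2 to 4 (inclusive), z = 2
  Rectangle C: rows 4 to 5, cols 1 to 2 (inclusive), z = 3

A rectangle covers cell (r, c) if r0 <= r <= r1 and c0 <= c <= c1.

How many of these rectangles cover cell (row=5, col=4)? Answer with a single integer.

Check cell (5,4):
  A: rows 0-2 cols 3-4 -> outside (row miss)
  B: rows 4-6 cols 2-4 -> covers
  C: rows 4-5 cols 1-2 -> outside (col miss)
Count covering = 1

Answer: 1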